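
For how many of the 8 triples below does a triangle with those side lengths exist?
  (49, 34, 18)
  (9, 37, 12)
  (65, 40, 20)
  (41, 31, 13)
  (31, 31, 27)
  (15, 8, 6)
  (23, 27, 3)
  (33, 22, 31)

4

(18,34,49): 18+34 > 49 → valid
(9,12,37): 9+12 ≤ 37 → not valid
(20,40,65): 20+40 ≤ 65 → not valid
(13,31,41): 13+31 > 41 → valid
(27,31,31): 27+31 > 31 → valid
(6,8,15): 6+8 ≤ 15 → not valid
(3,23,27): 3+23 ≤ 27 → not valid
(22,31,33): 22+31 > 33 → valid
4 of the 8 triples form a triangle.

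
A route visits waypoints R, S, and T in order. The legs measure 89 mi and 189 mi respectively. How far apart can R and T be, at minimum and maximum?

By the triangle inequality, |89 − 189| ≤ RT ≤ 89 + 189.

100 ≤ RT ≤ 278 mi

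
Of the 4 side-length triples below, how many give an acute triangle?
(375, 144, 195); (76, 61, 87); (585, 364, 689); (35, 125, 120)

(375,144,195): 144+195 ≤ 375, not a triangle
(76,61,87): 61²+76² = 9497 > 7569 = 87² → acute
(585,364,689): 364²+585² = 474721 = 689² → right
(35,125,120): 35²+120² = 15625 = 125² → right
1 of the 4 is acute.

1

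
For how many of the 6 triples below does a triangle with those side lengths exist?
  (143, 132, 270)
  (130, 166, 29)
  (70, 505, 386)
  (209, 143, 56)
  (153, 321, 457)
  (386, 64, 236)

(132,143,270): 132+143 > 270 → valid
(29,130,166): 29+130 ≤ 166 → not valid
(70,386,505): 70+386 ≤ 505 → not valid
(56,143,209): 56+143 ≤ 209 → not valid
(153,321,457): 153+321 > 457 → valid
(64,236,386): 64+236 ≤ 386 → not valid
2 of the 6 triples form a triangle.

2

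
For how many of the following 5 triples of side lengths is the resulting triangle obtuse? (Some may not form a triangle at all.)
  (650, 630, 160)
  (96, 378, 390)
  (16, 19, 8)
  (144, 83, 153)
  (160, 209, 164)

(650,630,160): 160²+630² = 422500 = 650² → right
(96,378,390): 96²+378² = 152100 = 390² → right
(16,19,8): 8²+16² = 320 < 361 = 19² → obtuse
(144,83,153): 83²+144² = 27625 > 23409 = 153² → acute
(160,209,164): 160²+164² = 52496 > 43681 = 209² → acute
1 of the 5 is obtuse.

1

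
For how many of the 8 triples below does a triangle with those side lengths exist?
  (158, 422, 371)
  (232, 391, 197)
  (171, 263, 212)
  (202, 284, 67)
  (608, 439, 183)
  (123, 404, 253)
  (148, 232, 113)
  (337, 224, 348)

6

(158,371,422): 158+371 > 422 → valid
(197,232,391): 197+232 > 391 → valid
(171,212,263): 171+212 > 263 → valid
(67,202,284): 67+202 ≤ 284 → not valid
(183,439,608): 183+439 > 608 → valid
(123,253,404): 123+253 ≤ 404 → not valid
(113,148,232): 113+148 > 232 → valid
(224,337,348): 224+337 > 348 → valid
6 of the 8 triples form a triangle.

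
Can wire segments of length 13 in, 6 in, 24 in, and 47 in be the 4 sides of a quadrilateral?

For a quadrilateral, each side must be shorter than the sum of the others.
Here the longest side is 47, but the remaining 3 sides sum to only 43.

No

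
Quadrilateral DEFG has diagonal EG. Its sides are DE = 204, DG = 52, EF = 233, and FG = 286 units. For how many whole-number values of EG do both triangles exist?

From triangle DEG: 152 < EG < 256.
From triangle FEG: 53 < EG < 519.
Intersection: 152 < EG < 256, so integers 153 through 255: 103 values.

103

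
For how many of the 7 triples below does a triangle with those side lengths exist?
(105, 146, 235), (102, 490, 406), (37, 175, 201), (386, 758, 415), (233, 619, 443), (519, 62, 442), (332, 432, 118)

6

(105,146,235): 105+146 > 235 → valid
(102,406,490): 102+406 > 490 → valid
(37,175,201): 37+175 > 201 → valid
(386,415,758): 386+415 > 758 → valid
(233,443,619): 233+443 > 619 → valid
(62,442,519): 62+442 ≤ 519 → not valid
(118,332,432): 118+332 > 432 → valid
6 of the 7 triples form a triangle.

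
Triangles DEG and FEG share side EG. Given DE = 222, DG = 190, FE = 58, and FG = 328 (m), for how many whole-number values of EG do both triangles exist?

From triangle DEG: 32 < EG < 412.
From triangle FEG: 270 < EG < 386.
Intersection: 270 < EG < 386, so integers 271 through 385: 115 values.

115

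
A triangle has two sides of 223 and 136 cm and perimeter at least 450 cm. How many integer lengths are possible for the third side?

Triangle inequality: 87 < x < 359. Perimeter ≥ 450 gives x ≥ 450 − 223 − 136 = 91.
So 91 ≤ x < 359; integers 91 through 358: 268 values.

268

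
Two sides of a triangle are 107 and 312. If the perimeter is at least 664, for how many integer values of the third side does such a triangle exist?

174

Triangle inequality: 205 < x < 419. Perimeter ≥ 664 gives x ≥ 664 − 107 − 312 = 245.
So 245 ≤ x < 419; integers 245 through 418: 174 values.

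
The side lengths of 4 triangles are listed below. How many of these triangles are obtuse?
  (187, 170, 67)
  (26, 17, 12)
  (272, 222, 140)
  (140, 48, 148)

(187,170,67): 67²+170² = 33389 < 34969 = 187² → obtuse
(26,17,12): 12²+17² = 433 < 676 = 26² → obtuse
(272,222,140): 140²+222² = 68884 < 73984 = 272² → obtuse
(140,48,148): 48²+140² = 21904 = 148² → right
3 of the 4 are obtuse.

3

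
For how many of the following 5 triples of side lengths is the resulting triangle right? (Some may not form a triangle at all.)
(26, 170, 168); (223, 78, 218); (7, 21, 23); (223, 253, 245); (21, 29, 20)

2

(26,170,168): 26²+168² = 28900 = 170² → right
(223,78,218): 78²+218² = 53608 > 49729 = 223² → acute
(7,21,23): 7²+21² = 490 < 529 = 23² → obtuse
(223,253,245): 223²+245² = 109754 > 64009 = 253² → acute
(21,29,20): 20²+21² = 841 = 29² → right
2 of the 5 are right.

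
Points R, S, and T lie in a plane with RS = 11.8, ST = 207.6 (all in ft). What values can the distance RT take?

By the triangle inequality, |11.8 − 207.6| ≤ RT ≤ 11.8 + 207.6.

195.8 ≤ RT ≤ 219.4 ft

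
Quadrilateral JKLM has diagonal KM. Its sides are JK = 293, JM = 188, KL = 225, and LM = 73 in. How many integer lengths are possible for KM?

145

From triangle JKM: 105 < KM < 481.
From triangle LKM: 152 < KM < 298.
Intersection: 152 < KM < 298, so integers 153 through 297: 145 values.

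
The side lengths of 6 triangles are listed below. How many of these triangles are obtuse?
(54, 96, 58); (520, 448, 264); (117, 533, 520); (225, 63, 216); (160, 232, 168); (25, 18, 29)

1

(54,96,58): 54²+58² = 6280 < 9216 = 96² → obtuse
(520,448,264): 264²+448² = 270400 = 520² → right
(117,533,520): 117²+520² = 284089 = 533² → right
(225,63,216): 63²+216² = 50625 = 225² → right
(160,232,168): 160²+168² = 53824 = 232² → right
(25,18,29): 18²+25² = 949 > 841 = 29² → acute
1 of the 6 is obtuse.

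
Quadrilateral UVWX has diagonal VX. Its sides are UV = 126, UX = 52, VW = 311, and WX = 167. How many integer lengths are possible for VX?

From triangle UVX: 74 < VX < 178.
From triangle WVX: 144 < VX < 478.
Intersection: 144 < VX < 178, so integers 145 through 177: 33 values.

33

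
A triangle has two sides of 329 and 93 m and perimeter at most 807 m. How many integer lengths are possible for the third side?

Triangle inequality: 236 < x < 422. Perimeter ≤ 807 gives x ≤ 807 − 329 − 93 = 385.
So 236 < x ≤ 385; integers 237 through 385: 149 values.

149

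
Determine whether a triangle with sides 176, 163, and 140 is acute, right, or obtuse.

acute

Compare the square of the longest side to the sum of squares of the other two: 140² + 163² = 46169 > 30976 = 176².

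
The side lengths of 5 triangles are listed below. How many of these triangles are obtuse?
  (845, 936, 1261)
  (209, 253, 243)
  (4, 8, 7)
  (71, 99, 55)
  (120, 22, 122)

(845,936,1261): 845²+936² = 1590121 = 1261² → right
(209,253,243): 209²+243² = 102730 > 64009 = 253² → acute
(4,8,7): 4²+7² = 65 > 64 = 8² → acute
(71,99,55): 55²+71² = 8066 < 9801 = 99² → obtuse
(120,22,122): 22²+120² = 14884 = 122² → right
1 of the 5 is obtuse.

1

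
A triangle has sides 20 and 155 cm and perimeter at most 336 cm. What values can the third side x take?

135 < x ≤ 161

Triangle inequality alone gives 135 < x < 175.
The perimeter condition gives x ≤ 336 − 20 − 155 = 161.
Intersecting the two: 135 < x ≤ 161.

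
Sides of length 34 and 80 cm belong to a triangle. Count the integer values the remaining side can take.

67

The third side lies in the open interval (46, 114).
Integers from 47 to 113 inclusive: 113 − 47 + 1 = 67.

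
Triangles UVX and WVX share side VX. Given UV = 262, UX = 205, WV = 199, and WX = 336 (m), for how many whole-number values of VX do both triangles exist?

From triangle UVX: 57 < VX < 467.
From triangle WVX: 137 < VX < 535.
Intersection: 137 < VX < 467, so integers 138 through 466: 329 values.

329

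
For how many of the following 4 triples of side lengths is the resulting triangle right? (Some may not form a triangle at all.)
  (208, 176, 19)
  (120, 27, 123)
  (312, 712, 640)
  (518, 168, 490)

(208,176,19): 19+176 ≤ 208, not a triangle
(120,27,123): 27²+120² = 15129 = 123² → right
(312,712,640): 312²+640² = 506944 = 712² → right
(518,168,490): 168²+490² = 268324 = 518² → right
3 of the 4 are right.

3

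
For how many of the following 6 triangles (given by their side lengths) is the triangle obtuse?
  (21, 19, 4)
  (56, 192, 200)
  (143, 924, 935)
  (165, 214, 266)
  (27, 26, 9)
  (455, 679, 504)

(21,19,4): 4²+19² = 377 < 441 = 21² → obtuse
(56,192,200): 56²+192² = 40000 = 200² → right
(143,924,935): 143²+924² = 874225 = 935² → right
(165,214,266): 165²+214² = 73021 > 70756 = 266² → acute
(27,26,9): 9²+26² = 757 > 729 = 27² → acute
(455,679,504): 455²+504² = 461041 = 679² → right
1 of the 6 is obtuse.

1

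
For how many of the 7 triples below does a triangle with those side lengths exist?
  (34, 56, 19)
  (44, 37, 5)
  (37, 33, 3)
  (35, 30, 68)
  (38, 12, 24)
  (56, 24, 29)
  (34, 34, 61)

1

(19,34,56): 19+34 ≤ 56 → not valid
(5,37,44): 5+37 ≤ 44 → not valid
(3,33,37): 3+33 ≤ 37 → not valid
(30,35,68): 30+35 ≤ 68 → not valid
(12,24,38): 12+24 ≤ 38 → not valid
(24,29,56): 24+29 ≤ 56 → not valid
(34,34,61): 34+34 > 61 → valid
1 of the 7 triples forms a triangle.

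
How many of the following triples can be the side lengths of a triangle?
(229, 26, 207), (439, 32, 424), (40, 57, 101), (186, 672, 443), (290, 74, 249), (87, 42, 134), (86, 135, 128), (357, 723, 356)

4

(26,207,229): 26+207 > 229 → valid
(32,424,439): 32+424 > 439 → valid
(40,57,101): 40+57 ≤ 101 → not valid
(186,443,672): 186+443 ≤ 672 → not valid
(74,249,290): 74+249 > 290 → valid
(42,87,134): 42+87 ≤ 134 → not valid
(86,128,135): 86+128 > 135 → valid
(356,357,723): 356+357 ≤ 723 → not valid
4 of the 8 triples form a triangle.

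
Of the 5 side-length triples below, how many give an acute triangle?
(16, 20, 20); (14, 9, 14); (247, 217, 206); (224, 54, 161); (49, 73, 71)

(16,20,20): 16²+20² = 656 > 400 = 20² → acute
(14,9,14): 9²+14² = 277 > 196 = 14² → acute
(247,217,206): 206²+217² = 89525 > 61009 = 247² → acute
(224,54,161): 54+161 ≤ 224, not a triangle
(49,73,71): 49²+71² = 7442 > 5329 = 73² → acute
4 of the 5 are acute.

4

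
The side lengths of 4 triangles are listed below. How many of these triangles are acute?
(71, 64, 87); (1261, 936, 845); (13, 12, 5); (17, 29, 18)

1

(71,64,87): 64²+71² = 9137 > 7569 = 87² → acute
(1261,936,845): 845²+936² = 1590121 = 1261² → right
(13,12,5): 5²+12² = 169 = 13² → right
(17,29,18): 17²+18² = 613 < 841 = 29² → obtuse
1 of the 4 is acute.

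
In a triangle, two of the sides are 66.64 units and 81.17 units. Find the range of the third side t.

By the triangle inequality, t must be less than 66.64 + 81.17 = 147.81 and greater than |66.64 − 81.17| = 14.53.

14.53 < t < 147.81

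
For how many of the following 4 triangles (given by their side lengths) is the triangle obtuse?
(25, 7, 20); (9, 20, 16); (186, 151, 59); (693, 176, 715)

3

(25,7,20): 7²+20² = 449 < 625 = 25² → obtuse
(9,20,16): 9²+16² = 337 < 400 = 20² → obtuse
(186,151,59): 59²+151² = 26282 < 34596 = 186² → obtuse
(693,176,715): 176²+693² = 511225 = 715² → right
3 of the 4 are obtuse.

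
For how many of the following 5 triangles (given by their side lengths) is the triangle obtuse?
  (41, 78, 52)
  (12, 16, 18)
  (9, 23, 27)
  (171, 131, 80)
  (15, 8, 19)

4

(41,78,52): 41²+52² = 4385 < 6084 = 78² → obtuse
(12,16,18): 12²+16² = 400 > 324 = 18² → acute
(9,23,27): 9²+23² = 610 < 729 = 27² → obtuse
(171,131,80): 80²+131² = 23561 < 29241 = 171² → obtuse
(15,8,19): 8²+15² = 289 < 361 = 19² → obtuse
4 of the 5 are obtuse.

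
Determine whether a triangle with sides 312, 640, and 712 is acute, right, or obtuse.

right

Compare the square of the longest side to the sum of squares of the other two: 312² + 640² = 506944 = 712².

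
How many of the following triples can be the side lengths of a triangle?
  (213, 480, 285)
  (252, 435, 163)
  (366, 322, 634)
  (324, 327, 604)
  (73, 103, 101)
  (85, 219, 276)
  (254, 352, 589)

(213,285,480): 213+285 > 480 → valid
(163,252,435): 163+252 ≤ 435 → not valid
(322,366,634): 322+366 > 634 → valid
(324,327,604): 324+327 > 604 → valid
(73,101,103): 73+101 > 103 → valid
(85,219,276): 85+219 > 276 → valid
(254,352,589): 254+352 > 589 → valid
6 of the 7 triples form a triangle.

6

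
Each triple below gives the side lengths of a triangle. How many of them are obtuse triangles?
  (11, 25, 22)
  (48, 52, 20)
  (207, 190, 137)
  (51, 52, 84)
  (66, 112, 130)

(11,25,22): 11²+22² = 605 < 625 = 25² → obtuse
(48,52,20): 20²+48² = 2704 = 52² → right
(207,190,137): 137²+190² = 54869 > 42849 = 207² → acute
(51,52,84): 51²+52² = 5305 < 7056 = 84² → obtuse
(66,112,130): 66²+112² = 16900 = 130² → right
2 of the 5 are obtuse.

2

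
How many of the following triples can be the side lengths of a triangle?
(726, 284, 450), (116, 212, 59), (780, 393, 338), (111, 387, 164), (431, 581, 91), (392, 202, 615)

1

(284,450,726): 284+450 > 726 → valid
(59,116,212): 59+116 ≤ 212 → not valid
(338,393,780): 338+393 ≤ 780 → not valid
(111,164,387): 111+164 ≤ 387 → not valid
(91,431,581): 91+431 ≤ 581 → not valid
(202,392,615): 202+392 ≤ 615 → not valid
1 of the 6 triples forms a triangle.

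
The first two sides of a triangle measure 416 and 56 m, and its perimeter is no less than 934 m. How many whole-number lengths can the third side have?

10

Triangle inequality: 360 < x < 472. Perimeter ≥ 934 gives x ≥ 934 − 416 − 56 = 462.
So 462 ≤ x < 472; integers 462 through 471: 10 values.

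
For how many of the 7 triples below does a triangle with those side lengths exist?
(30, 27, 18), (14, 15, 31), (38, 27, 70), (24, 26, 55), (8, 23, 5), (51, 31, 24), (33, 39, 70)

(18,27,30): 18+27 > 30 → valid
(14,15,31): 14+15 ≤ 31 → not valid
(27,38,70): 27+38 ≤ 70 → not valid
(24,26,55): 24+26 ≤ 55 → not valid
(5,8,23): 5+8 ≤ 23 → not valid
(24,31,51): 24+31 > 51 → valid
(33,39,70): 33+39 > 70 → valid
3 of the 7 triples form a triangle.

3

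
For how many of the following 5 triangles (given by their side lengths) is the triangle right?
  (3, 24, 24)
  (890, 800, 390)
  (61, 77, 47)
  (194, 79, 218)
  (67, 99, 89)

(3,24,24): 3²+24² = 585 > 576 = 24² → acute
(890,800,390): 390²+800² = 792100 = 890² → right
(61,77,47): 47²+61² = 5930 > 5929 = 77² → acute
(194,79,218): 79²+194² = 43877 < 47524 = 218² → obtuse
(67,99,89): 67²+89² = 12410 > 9801 = 99² → acute
1 of the 5 is right.

1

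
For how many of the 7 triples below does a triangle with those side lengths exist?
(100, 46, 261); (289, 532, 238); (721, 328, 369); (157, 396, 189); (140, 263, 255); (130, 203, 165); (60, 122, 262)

2

(46,100,261): 46+100 ≤ 261 → not valid
(238,289,532): 238+289 ≤ 532 → not valid
(328,369,721): 328+369 ≤ 721 → not valid
(157,189,396): 157+189 ≤ 396 → not valid
(140,255,263): 140+255 > 263 → valid
(130,165,203): 130+165 > 203 → valid
(60,122,262): 60+122 ≤ 262 → not valid
2 of the 7 triples form a triangle.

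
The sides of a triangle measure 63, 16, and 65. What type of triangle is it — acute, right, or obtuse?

right

Compare the square of the longest side to the sum of squares of the other two: 16² + 63² = 4225 = 65².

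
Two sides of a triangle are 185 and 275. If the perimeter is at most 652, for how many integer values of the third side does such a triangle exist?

Triangle inequality: 90 < x < 460. Perimeter ≤ 652 gives x ≤ 652 − 185 − 275 = 192.
So 90 < x ≤ 192; integers 91 through 192: 102 values.

102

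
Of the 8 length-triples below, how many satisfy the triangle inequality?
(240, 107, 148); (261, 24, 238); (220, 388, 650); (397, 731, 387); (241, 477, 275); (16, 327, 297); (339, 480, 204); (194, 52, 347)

5

(107,148,240): 107+148 > 240 → valid
(24,238,261): 24+238 > 261 → valid
(220,388,650): 220+388 ≤ 650 → not valid
(387,397,731): 387+397 > 731 → valid
(241,275,477): 241+275 > 477 → valid
(16,297,327): 16+297 ≤ 327 → not valid
(204,339,480): 204+339 > 480 → valid
(52,194,347): 52+194 ≤ 347 → not valid
5 of the 8 triples form a triangle.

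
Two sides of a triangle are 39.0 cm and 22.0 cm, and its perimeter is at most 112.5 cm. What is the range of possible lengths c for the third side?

17.0 < c ≤ 51.5

Triangle inequality alone gives 17.0 < c < 61.0.
The perimeter condition gives c ≤ 112.5 − 39.0 − 22.0 = 51.5.
Intersecting the two: 17.0 < c ≤ 51.5.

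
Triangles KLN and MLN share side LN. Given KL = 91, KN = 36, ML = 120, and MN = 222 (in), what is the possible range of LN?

From triangle KLN: |91 − 36| < LN < 91 + 36, i.e. 55 < LN < 127.
From triangle MLN: 102 < LN < 342.
Both must hold, so LN lies in the intersection.

102 < LN < 127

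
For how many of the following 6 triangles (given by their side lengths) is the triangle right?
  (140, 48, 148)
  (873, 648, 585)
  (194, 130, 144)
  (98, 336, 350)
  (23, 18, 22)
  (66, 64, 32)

4

(140,48,148): 48²+140² = 21904 = 148² → right
(873,648,585): 585²+648² = 762129 = 873² → right
(194,130,144): 130²+144² = 37636 = 194² → right
(98,336,350): 98²+336² = 122500 = 350² → right
(23,18,22): 18²+22² = 808 > 529 = 23² → acute
(66,64,32): 32²+64² = 5120 > 4356 = 66² → acute
4 of the 6 are right.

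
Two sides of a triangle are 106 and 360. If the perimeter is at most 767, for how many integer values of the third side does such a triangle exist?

Triangle inequality: 254 < x < 466. Perimeter ≤ 767 gives x ≤ 767 − 106 − 360 = 301.
So 254 < x ≤ 301; integers 255 through 301: 47 values.

47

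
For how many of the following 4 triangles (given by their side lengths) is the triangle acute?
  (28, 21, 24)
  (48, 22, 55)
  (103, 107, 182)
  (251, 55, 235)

(28,21,24): 21²+24² = 1017 > 784 = 28² → acute
(48,22,55): 22²+48² = 2788 < 3025 = 55² → obtuse
(103,107,182): 103²+107² = 22058 < 33124 = 182² → obtuse
(251,55,235): 55²+235² = 58250 < 63001 = 251² → obtuse
1 of the 4 is acute.

1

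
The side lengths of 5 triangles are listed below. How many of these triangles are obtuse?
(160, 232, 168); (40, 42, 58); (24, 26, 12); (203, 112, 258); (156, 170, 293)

(160,232,168): 160²+168² = 53824 = 232² → right
(40,42,58): 40²+42² = 3364 = 58² → right
(24,26,12): 12²+24² = 720 > 676 = 26² → acute
(203,112,258): 112²+203² = 53753 < 66564 = 258² → obtuse
(156,170,293): 156²+170² = 53236 < 85849 = 293² → obtuse
2 of the 5 are obtuse.

2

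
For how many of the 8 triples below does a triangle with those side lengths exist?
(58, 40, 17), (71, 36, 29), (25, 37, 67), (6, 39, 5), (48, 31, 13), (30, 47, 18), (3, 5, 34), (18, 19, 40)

(17,40,58): 17+40 ≤ 58 → not valid
(29,36,71): 29+36 ≤ 71 → not valid
(25,37,67): 25+37 ≤ 67 → not valid
(5,6,39): 5+6 ≤ 39 → not valid
(13,31,48): 13+31 ≤ 48 → not valid
(18,30,47): 18+30 > 47 → valid
(3,5,34): 3+5 ≤ 34 → not valid
(18,19,40): 18+19 ≤ 40 → not valid
1 of the 8 triples forms a triangle.

1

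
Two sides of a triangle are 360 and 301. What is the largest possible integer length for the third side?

660

The third side must be strictly less than 360 + 301 = 661.
The largest integer below 661 is 660.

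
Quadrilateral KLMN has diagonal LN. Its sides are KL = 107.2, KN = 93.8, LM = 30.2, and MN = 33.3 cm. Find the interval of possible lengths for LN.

From triangle KLN: |107.2 − 93.8| < LN < 107.2 + 93.8, i.e. 13.4 < LN < 201.0.
From triangle MLN: 3.1 < LN < 63.5.
Both must hold, so LN lies in the intersection.

13.4 < LN < 63.5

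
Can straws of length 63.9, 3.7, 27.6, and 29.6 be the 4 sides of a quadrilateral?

For a quadrilateral, each side must be shorter than the sum of the others.
Here the longest side is 63.9, but the remaining 3 sides sum to only 60.9.

No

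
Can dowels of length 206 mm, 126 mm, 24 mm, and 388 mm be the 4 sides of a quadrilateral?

For a quadrilateral, each side must be shorter than the sum of the others.
Here the longest side is 388, but the remaining 3 sides sum to only 356.

No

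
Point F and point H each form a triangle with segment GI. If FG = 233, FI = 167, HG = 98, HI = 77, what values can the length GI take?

From triangle FGI: |233 − 167| < GI < 233 + 167, i.e. 66 < GI < 400.
From triangle HGI: 21 < GI < 175.
Both must hold, so GI lies in the intersection.

66 < GI < 175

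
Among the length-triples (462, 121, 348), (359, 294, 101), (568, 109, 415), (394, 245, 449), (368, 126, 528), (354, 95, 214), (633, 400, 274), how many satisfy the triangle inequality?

(121,348,462): 121+348 > 462 → valid
(101,294,359): 101+294 > 359 → valid
(109,415,568): 109+415 ≤ 568 → not valid
(245,394,449): 245+394 > 449 → valid
(126,368,528): 126+368 ≤ 528 → not valid
(95,214,354): 95+214 ≤ 354 → not valid
(274,400,633): 274+400 > 633 → valid
4 of the 7 triples form a triangle.

4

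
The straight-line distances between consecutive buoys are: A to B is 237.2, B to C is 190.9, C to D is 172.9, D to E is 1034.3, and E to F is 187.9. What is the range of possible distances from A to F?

245.4 ≤ AF ≤ 1823.2

The maximum is all hops collinear in one direction: 237.2 + 190.9 + 172.9 + 1034.3 + 187.9 = 1823.2.
The longest hop is 1034.3; the others sum to 788.9. Folding the others back against it leaves at least 1034.3 − 788.9 = 245.4.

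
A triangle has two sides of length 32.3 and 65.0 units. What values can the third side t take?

By the triangle inequality, t must be less than 32.3 + 65.0 = 97.3 and greater than |32.3 − 65.0| = 32.7.

32.7 < t < 97.3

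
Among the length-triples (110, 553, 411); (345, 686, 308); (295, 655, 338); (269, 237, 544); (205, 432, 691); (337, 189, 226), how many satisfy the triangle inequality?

1

(110,411,553): 110+411 ≤ 553 → not valid
(308,345,686): 308+345 ≤ 686 → not valid
(295,338,655): 295+338 ≤ 655 → not valid
(237,269,544): 237+269 ≤ 544 → not valid
(205,432,691): 205+432 ≤ 691 → not valid
(189,226,337): 189+226 > 337 → valid
1 of the 6 triples forms a triangle.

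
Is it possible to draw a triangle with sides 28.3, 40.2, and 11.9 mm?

The two shorter sides sum to 40.2, exactly equal to the longest side 40.2.
That gives only a degenerate (flat) triangle — the inequality must be strict.

No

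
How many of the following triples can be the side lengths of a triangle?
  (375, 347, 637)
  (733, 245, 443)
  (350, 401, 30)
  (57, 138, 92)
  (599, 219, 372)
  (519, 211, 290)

(347,375,637): 347+375 > 637 → valid
(245,443,733): 245+443 ≤ 733 → not valid
(30,350,401): 30+350 ≤ 401 → not valid
(57,92,138): 57+92 > 138 → valid
(219,372,599): 219+372 ≤ 599 → not valid
(211,290,519): 211+290 ≤ 519 → not valid
2 of the 6 triples form a triangle.

2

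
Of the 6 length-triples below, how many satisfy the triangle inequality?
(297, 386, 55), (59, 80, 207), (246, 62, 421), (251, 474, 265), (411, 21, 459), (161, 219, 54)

1

(55,297,386): 55+297 ≤ 386 → not valid
(59,80,207): 59+80 ≤ 207 → not valid
(62,246,421): 62+246 ≤ 421 → not valid
(251,265,474): 251+265 > 474 → valid
(21,411,459): 21+411 ≤ 459 → not valid
(54,161,219): 54+161 ≤ 219 → not valid
1 of the 6 triples forms a triangle.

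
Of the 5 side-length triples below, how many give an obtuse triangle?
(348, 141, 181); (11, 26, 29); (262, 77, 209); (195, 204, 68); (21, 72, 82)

(348,141,181): 141+181 ≤ 348, not a triangle
(11,26,29): 11²+26² = 797 < 841 = 29² → obtuse
(262,77,209): 77²+209² = 49610 < 68644 = 262² → obtuse
(195,204,68): 68²+195² = 42649 > 41616 = 204² → acute
(21,72,82): 21²+72² = 5625 < 6724 = 82² → obtuse
3 of the 5 are obtuse.

3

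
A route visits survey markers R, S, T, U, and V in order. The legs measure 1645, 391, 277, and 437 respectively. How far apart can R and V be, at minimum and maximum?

The maximum is all hops collinear in one direction: 1645 + 391 + 277 + 437 = 2750.
The longest hop is 1645; the others sum to 1105. Folding the others back against it leaves at least 1645 − 1105 = 540.

540 ≤ RV ≤ 2750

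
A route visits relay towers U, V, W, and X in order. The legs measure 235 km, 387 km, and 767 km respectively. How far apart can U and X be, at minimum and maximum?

145 ≤ UX ≤ 1389 km

The maximum is all hops collinear in one direction: 235 + 387 + 767 = 1389.
The longest hop is 767; the others sum to 622. Folding the others back against it leaves at least 767 − 622 = 145.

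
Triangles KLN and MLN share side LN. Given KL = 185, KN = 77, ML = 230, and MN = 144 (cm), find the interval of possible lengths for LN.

108 < LN < 262

From triangle KLN: |185 − 77| < LN < 185 + 77, i.e. 108 < LN < 262.
From triangle MLN: 86 < LN < 374.
Both must hold, so LN lies in the intersection.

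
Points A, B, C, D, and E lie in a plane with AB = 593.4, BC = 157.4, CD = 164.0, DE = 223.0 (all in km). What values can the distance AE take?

The maximum is all hops collinear in one direction: 593.4 + 157.4 + 164.0 + 223.0 = 1137.8.
The longest hop is 593.4; the others sum to 544.4. Folding the others back against it leaves at least 593.4 − 544.4 = 49.0.

49.0 ≤ AE ≤ 1137.8 km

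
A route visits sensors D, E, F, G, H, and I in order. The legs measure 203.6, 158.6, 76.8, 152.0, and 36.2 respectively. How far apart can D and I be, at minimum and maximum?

0 ≤ DI ≤ 627.2

The maximum is all hops collinear in one direction: 203.6 + 158.6 + 76.8 + 152.0 + 36.2 = 627.2.
The longest hop is 203.6; the others sum to 423.6. Since 203.6 ≤ 423.6, the path can fold back on itself completely, so the minimum distance is 0.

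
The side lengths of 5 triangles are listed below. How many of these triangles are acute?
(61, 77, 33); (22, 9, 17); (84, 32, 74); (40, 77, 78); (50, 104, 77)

(61,77,33): 33²+61² = 4810 < 5929 = 77² → obtuse
(22,9,17): 9²+17² = 370 < 484 = 22² → obtuse
(84,32,74): 32²+74² = 6500 < 7056 = 84² → obtuse
(40,77,78): 40²+77² = 7529 > 6084 = 78² → acute
(50,104,77): 50²+77² = 8429 < 10816 = 104² → obtuse
1 of the 5 is acute.

1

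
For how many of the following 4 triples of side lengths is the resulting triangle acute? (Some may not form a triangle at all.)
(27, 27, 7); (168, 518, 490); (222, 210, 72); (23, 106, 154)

1

(27,27,7): 7²+27² = 778 > 729 = 27² → acute
(168,518,490): 168²+490² = 268324 = 518² → right
(222,210,72): 72²+210² = 49284 = 222² → right
(23,106,154): 23+106 ≤ 154, not a triangle
1 of the 4 is acute.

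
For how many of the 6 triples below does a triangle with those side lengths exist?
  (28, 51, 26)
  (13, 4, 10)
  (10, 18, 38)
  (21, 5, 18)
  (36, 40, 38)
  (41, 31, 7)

4

(26,28,51): 26+28 > 51 → valid
(4,10,13): 4+10 > 13 → valid
(10,18,38): 10+18 ≤ 38 → not valid
(5,18,21): 5+18 > 21 → valid
(36,38,40): 36+38 > 40 → valid
(7,31,41): 7+31 ≤ 41 → not valid
4 of the 6 triples form a triangle.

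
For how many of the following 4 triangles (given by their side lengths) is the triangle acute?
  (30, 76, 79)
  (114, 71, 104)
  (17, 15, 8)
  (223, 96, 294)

(30,76,79): 30²+76² = 6676 > 6241 = 79² → acute
(114,71,104): 71²+104² = 15857 > 12996 = 114² → acute
(17,15,8): 8²+15² = 289 = 17² → right
(223,96,294): 96²+223² = 58945 < 86436 = 294² → obtuse
2 of the 4 are acute.

2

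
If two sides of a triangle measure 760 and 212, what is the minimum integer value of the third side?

549

The third side must be strictly greater than |760 − 212| = 548.
The smallest integer above 548 is 549.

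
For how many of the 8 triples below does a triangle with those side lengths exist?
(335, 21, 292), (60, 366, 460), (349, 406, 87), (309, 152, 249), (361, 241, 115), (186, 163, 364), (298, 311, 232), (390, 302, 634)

(21,292,335): 21+292 ≤ 335 → not valid
(60,366,460): 60+366 ≤ 460 → not valid
(87,349,406): 87+349 > 406 → valid
(152,249,309): 152+249 > 309 → valid
(115,241,361): 115+241 ≤ 361 → not valid
(163,186,364): 163+186 ≤ 364 → not valid
(232,298,311): 232+298 > 311 → valid
(302,390,634): 302+390 > 634 → valid
4 of the 8 triples form a triangle.

4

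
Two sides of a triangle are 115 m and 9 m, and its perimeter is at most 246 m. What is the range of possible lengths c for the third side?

106 < c ≤ 122 m

Triangle inequality alone gives 106 < c < 124.
The perimeter condition gives c ≤ 246 − 115 − 9 = 122.
Intersecting the two: 106 < c ≤ 122.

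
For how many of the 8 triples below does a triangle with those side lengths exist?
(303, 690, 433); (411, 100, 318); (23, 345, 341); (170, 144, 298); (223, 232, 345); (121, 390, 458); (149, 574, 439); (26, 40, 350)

7

(303,433,690): 303+433 > 690 → valid
(100,318,411): 100+318 > 411 → valid
(23,341,345): 23+341 > 345 → valid
(144,170,298): 144+170 > 298 → valid
(223,232,345): 223+232 > 345 → valid
(121,390,458): 121+390 > 458 → valid
(149,439,574): 149+439 > 574 → valid
(26,40,350): 26+40 ≤ 350 → not valid
7 of the 8 triples form a triangle.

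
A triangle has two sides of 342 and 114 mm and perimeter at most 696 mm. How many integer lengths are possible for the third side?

Triangle inequality: 228 < x < 456. Perimeter ≤ 696 gives x ≤ 696 − 342 − 114 = 240.
So 228 < x ≤ 240; integers 229 through 240: 12 values.

12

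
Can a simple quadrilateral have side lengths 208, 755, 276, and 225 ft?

No

For a quadrilateral, each side must be shorter than the sum of the others.
Here the longest side is 755, but the remaining 3 sides sum to only 709.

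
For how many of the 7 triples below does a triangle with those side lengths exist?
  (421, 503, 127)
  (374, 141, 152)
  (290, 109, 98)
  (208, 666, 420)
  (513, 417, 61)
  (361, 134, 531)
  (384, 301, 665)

2

(127,421,503): 127+421 > 503 → valid
(141,152,374): 141+152 ≤ 374 → not valid
(98,109,290): 98+109 ≤ 290 → not valid
(208,420,666): 208+420 ≤ 666 → not valid
(61,417,513): 61+417 ≤ 513 → not valid
(134,361,531): 134+361 ≤ 531 → not valid
(301,384,665): 301+384 > 665 → valid
2 of the 7 triples form a triangle.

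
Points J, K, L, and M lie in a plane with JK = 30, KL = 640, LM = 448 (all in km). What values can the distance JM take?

162 ≤ JM ≤ 1118 km

The maximum is all hops collinear in one direction: 30 + 640 + 448 = 1118.
The longest hop is 640; the others sum to 478. Folding the others back against it leaves at least 640 − 478 = 162.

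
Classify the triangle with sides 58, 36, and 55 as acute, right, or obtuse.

acute

Compare the square of the longest side to the sum of squares of the other two: 36² + 55² = 4321 > 3364 = 58².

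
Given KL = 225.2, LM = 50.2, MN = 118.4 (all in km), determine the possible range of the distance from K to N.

56.6 ≤ KN ≤ 393.8 km

The maximum is all hops collinear in one direction: 225.2 + 50.2 + 118.4 = 393.8.
The longest hop is 225.2; the others sum to 168.6. Folding the others back against it leaves at least 225.2 − 168.6 = 56.6.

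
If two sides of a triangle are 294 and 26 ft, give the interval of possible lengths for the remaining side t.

By the triangle inequality, t must be less than 294 + 26 = 320 and greater than |294 − 26| = 268.

268 < t < 320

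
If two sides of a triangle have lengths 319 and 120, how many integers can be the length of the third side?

The third side lies in the open interval (199, 439).
Integers from 200 to 438 inclusive: 438 − 200 + 1 = 239.

239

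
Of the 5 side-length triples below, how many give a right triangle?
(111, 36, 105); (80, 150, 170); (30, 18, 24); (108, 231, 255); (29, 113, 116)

4

(111,36,105): 36²+105² = 12321 = 111² → right
(80,150,170): 80²+150² = 28900 = 170² → right
(30,18,24): 18²+24² = 900 = 30² → right
(108,231,255): 108²+231² = 65025 = 255² → right
(29,113,116): 29²+113² = 13610 > 13456 = 116² → acute
4 of the 5 are right.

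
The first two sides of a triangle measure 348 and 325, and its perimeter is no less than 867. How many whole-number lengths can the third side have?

Triangle inequality: 23 < x < 673. Perimeter ≥ 867 gives x ≥ 867 − 348 − 325 = 194.
So 194 ≤ x < 673; integers 194 through 672: 479 values.

479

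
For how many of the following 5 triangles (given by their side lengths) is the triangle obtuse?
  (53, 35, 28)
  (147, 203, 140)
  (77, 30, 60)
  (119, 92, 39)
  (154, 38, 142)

(53,35,28): 28²+35² = 2009 < 2809 = 53² → obtuse
(147,203,140): 140²+147² = 41209 = 203² → right
(77,30,60): 30²+60² = 4500 < 5929 = 77² → obtuse
(119,92,39): 39²+92² = 9985 < 14161 = 119² → obtuse
(154,38,142): 38²+142² = 21608 < 23716 = 154² → obtuse
4 of the 5 are obtuse.

4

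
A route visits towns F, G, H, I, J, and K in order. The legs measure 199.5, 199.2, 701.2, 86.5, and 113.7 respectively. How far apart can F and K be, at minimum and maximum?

The maximum is all hops collinear in one direction: 199.5 + 199.2 + 701.2 + 86.5 + 113.7 = 1300.1.
The longest hop is 701.2; the others sum to 598.9. Folding the others back against it leaves at least 701.2 − 598.9 = 102.3.

102.3 ≤ FK ≤ 1300.1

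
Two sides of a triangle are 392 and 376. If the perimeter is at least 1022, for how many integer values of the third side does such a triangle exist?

514

Triangle inequality: 16 < x < 768. Perimeter ≥ 1022 gives x ≥ 1022 − 392 − 376 = 254.
So 254 ≤ x < 768; integers 254 through 767: 514 values.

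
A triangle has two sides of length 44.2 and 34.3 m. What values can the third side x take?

9.9 < x < 78.5 (m)

By the triangle inequality, x must be less than 44.2 + 34.3 = 78.5 and greater than |44.2 − 34.3| = 9.9.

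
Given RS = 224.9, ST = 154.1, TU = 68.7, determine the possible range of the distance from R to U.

The maximum is all hops collinear in one direction: 224.9 + 154.1 + 68.7 = 447.7.
The longest hop is 224.9; the others sum to 222.8. Folding the others back against it leaves at least 224.9 − 222.8 = 2.1.

2.1 ≤ RU ≤ 447.7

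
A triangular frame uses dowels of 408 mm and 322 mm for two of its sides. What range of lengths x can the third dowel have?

By the triangle inequality, x must be less than 408 + 322 = 730 and greater than |408 − 322| = 86.

86 < x < 730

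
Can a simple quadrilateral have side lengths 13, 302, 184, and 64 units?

For a quadrilateral, each side must be shorter than the sum of the others.
Here the longest side is 302, but the remaining 3 sides sum to only 261.

No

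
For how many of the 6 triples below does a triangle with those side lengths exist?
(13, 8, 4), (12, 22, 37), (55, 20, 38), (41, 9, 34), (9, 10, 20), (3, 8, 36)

(4,8,13): 4+8 ≤ 13 → not valid
(12,22,37): 12+22 ≤ 37 → not valid
(20,38,55): 20+38 > 55 → valid
(9,34,41): 9+34 > 41 → valid
(9,10,20): 9+10 ≤ 20 → not valid
(3,8,36): 3+8 ≤ 36 → not valid
2 of the 6 triples form a triangle.

2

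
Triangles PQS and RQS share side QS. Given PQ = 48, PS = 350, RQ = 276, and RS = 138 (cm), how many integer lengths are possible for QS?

95

From triangle PQS: 302 < QS < 398.
From triangle RQS: 138 < QS < 414.
Intersection: 302 < QS < 398, so integers 303 through 397: 95 values.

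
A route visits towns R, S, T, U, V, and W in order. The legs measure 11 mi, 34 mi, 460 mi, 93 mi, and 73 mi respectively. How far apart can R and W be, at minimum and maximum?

249 ≤ RW ≤ 671 mi

The maximum is all hops collinear in one direction: 11 + 34 + 460 + 93 + 73 = 671.
The longest hop is 460; the others sum to 211. Folding the others back against it leaves at least 460 − 211 = 249.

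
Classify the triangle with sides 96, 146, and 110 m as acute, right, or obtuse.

Compare the square of the longest side to the sum of squares of the other two: 96² + 110² = 21316 = 146².

right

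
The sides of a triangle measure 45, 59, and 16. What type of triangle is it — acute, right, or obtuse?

obtuse

Compare the square of the longest side to the sum of squares of the other two: 16² + 45² = 2281 < 3481 = 59².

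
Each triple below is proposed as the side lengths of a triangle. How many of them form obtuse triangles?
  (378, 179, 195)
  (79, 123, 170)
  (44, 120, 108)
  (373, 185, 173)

(378,179,195): 179+195 ≤ 378, not a triangle
(79,123,170): 79²+123² = 21370 < 28900 = 170² → obtuse
(44,120,108): 44²+108² = 13600 < 14400 = 120² → obtuse
(373,185,173): 173+185 ≤ 373, not a triangle
2 of the 4 are obtuse.

2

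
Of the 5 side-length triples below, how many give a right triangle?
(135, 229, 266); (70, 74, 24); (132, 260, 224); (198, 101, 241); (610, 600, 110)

3

(135,229,266): 135²+229² = 70666 < 70756 = 266² → obtuse
(70,74,24): 24²+70² = 5476 = 74² → right
(132,260,224): 132²+224² = 67600 = 260² → right
(198,101,241): 101²+198² = 49405 < 58081 = 241² → obtuse
(610,600,110): 110²+600² = 372100 = 610² → right
3 of the 5 are right.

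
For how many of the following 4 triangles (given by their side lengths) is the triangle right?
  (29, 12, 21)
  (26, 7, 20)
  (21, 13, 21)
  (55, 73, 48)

(29,12,21): 12²+21² = 585 < 841 = 29² → obtuse
(26,7,20): 7²+20² = 449 < 676 = 26² → obtuse
(21,13,21): 13²+21² = 610 > 441 = 21² → acute
(55,73,48): 48²+55² = 5329 = 73² → right
1 of the 4 is right.

1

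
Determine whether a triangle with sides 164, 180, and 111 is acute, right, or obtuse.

Compare the square of the longest side to the sum of squares of the other two: 111² + 164² = 39217 > 32400 = 180².

acute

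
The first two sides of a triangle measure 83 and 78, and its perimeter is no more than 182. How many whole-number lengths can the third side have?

Triangle inequality: 5 < x < 161. Perimeter ≤ 182 gives x ≤ 182 − 83 − 78 = 21.
So 5 < x ≤ 21; integers 6 through 21: 16 values.

16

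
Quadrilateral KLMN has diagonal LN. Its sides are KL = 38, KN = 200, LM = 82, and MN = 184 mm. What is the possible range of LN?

From triangle KLN: |38 − 200| < LN < 38 + 200, i.e. 162 < LN < 238.
From triangle MLN: 102 < LN < 266.
Both must hold, so LN lies in the intersection.

162 < LN < 238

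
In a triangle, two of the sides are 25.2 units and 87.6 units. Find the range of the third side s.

62.4 < s < 112.8

By the triangle inequality, s must be less than 25.2 + 87.6 = 112.8 and greater than |25.2 − 87.6| = 62.4.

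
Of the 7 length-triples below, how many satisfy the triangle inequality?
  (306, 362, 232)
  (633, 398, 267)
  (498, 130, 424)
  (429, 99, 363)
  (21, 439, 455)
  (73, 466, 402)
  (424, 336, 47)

6

(232,306,362): 232+306 > 362 → valid
(267,398,633): 267+398 > 633 → valid
(130,424,498): 130+424 > 498 → valid
(99,363,429): 99+363 > 429 → valid
(21,439,455): 21+439 > 455 → valid
(73,402,466): 73+402 > 466 → valid
(47,336,424): 47+336 ≤ 424 → not valid
6 of the 7 triples form a triangle.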